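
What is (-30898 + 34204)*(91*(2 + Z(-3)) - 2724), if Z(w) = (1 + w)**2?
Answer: -7200468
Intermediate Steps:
(-30898 + 34204)*(91*(2 + Z(-3)) - 2724) = (-30898 + 34204)*(91*(2 + (1 - 3)**2) - 2724) = 3306*(91*(2 + (-2)**2) - 2724) = 3306*(91*(2 + 4) - 2724) = 3306*(91*6 - 2724) = 3306*(546 - 2724) = 3306*(-2178) = -7200468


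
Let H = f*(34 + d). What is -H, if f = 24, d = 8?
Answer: -1008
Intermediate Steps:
H = 1008 (H = 24*(34 + 8) = 24*42 = 1008)
-H = -1*1008 = -1008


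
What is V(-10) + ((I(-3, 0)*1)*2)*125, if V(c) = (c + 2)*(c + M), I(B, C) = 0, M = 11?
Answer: -8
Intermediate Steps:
V(c) = (2 + c)*(11 + c) (V(c) = (c + 2)*(c + 11) = (2 + c)*(11 + c))
V(-10) + ((I(-3, 0)*1)*2)*125 = (22 + (-10)**2 + 13*(-10)) + ((0*1)*2)*125 = (22 + 100 - 130) + (0*2)*125 = -8 + 0*125 = -8 + 0 = -8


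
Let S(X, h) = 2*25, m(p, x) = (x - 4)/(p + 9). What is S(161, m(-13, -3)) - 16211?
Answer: -16161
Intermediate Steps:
m(p, x) = (-4 + x)/(9 + p)
S(X, h) = 50
S(161, m(-13, -3)) - 16211 = 50 - 16211 = -16161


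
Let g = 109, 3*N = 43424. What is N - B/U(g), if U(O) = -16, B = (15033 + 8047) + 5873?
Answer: 781643/48 ≈ 16284.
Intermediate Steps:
N = 43424/3 (N = (1/3)*43424 = 43424/3 ≈ 14475.)
B = 28953 (B = 23080 + 5873 = 28953)
N - B/U(g) = 43424/3 - 28953/(-16) = 43424/3 - 28953*(-1)/16 = 43424/3 - 1*(-28953/16) = 43424/3 + 28953/16 = 781643/48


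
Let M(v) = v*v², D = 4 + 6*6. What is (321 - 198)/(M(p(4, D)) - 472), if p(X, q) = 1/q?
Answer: -2624000/10069333 ≈ -0.26059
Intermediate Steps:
D = 40 (D = 4 + 36 = 40)
M(v) = v³
(321 - 198)/(M(p(4, D)) - 472) = (321 - 198)/((1/40)³ - 472) = 123/((1/40)³ - 472) = 123/(1/64000 - 472) = 123/(-30207999/64000) = 123*(-64000/30207999) = -2624000/10069333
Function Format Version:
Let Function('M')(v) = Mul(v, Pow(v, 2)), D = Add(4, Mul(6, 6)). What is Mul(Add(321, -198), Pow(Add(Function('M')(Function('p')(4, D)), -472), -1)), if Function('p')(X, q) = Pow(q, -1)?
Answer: Rational(-2624000, 10069333) ≈ -0.26059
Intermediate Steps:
D = 40 (D = Add(4, 36) = 40)
Function('M')(v) = Pow(v, 3)
Mul(Add(321, -198), Pow(Add(Function('M')(Function('p')(4, D)), -472), -1)) = Mul(Add(321, -198), Pow(Add(Pow(Pow(40, -1), 3), -472), -1)) = Mul(123, Pow(Add(Pow(Rational(1, 40), 3), -472), -1)) = Mul(123, Pow(Add(Rational(1, 64000), -472), -1)) = Mul(123, Pow(Rational(-30207999, 64000), -1)) = Mul(123, Rational(-64000, 30207999)) = Rational(-2624000, 10069333)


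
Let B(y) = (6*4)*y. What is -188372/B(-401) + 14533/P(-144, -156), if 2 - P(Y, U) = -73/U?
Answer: 5466013315/575034 ≈ 9505.5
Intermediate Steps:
P(Y, U) = 2 + 73/U (P(Y, U) = 2 - (-73)/U = 2 + 73/U)
B(y) = 24*y
-188372/B(-401) + 14533/P(-144, -156) = -188372/(24*(-401)) + 14533/(2 + 73/(-156)) = -188372/(-9624) + 14533/(2 + 73*(-1/156)) = -188372*(-1/9624) + 14533/(2 - 73/156) = 47093/2406 + 14533/(239/156) = 47093/2406 + 14533*(156/239) = 47093/2406 + 2267148/239 = 5466013315/575034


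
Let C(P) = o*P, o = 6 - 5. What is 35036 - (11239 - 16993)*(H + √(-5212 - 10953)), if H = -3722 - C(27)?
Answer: -21536710 + 5754*I*√16165 ≈ -2.1537e+7 + 7.3157e+5*I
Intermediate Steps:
o = 1
C(P) = P (C(P) = 1*P = P)
H = -3749 (H = -3722 - 1*27 = -3722 - 27 = -3749)
35036 - (11239 - 16993)*(H + √(-5212 - 10953)) = 35036 - (11239 - 16993)*(-3749 + √(-5212 - 10953)) = 35036 - (-5754)*(-3749 + √(-16165)) = 35036 - (-5754)*(-3749 + I*√16165) = 35036 - (21571746 - 5754*I*√16165) = 35036 + (-21571746 + 5754*I*√16165) = -21536710 + 5754*I*√16165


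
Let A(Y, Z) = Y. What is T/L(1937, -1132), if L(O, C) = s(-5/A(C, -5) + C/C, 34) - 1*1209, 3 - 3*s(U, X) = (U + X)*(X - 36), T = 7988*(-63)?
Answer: 854508312/2011559 ≈ 424.80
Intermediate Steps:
T = -503244
s(U, X) = 1 - (-36 + X)*(U + X)/3 (s(U, X) = 1 - (U + X)*(X - 36)/3 = 1 - (U + X)*(-36 + X)/3 = 1 - (-36 + X)*(U + X)/3)
L(O, C) = -3554/3 - 10/(3*C) (L(O, C) = (1 + 12*(-5/C + C/C) + 12*34 - 1/3*34**2 - 1/3*(-5/C + C/C)*34) - 1*1209 = (1 + 12*(-5/C + 1) + 408 - 1/3*1156 - 1/3*(-5/C + 1)*34) - 1209 = (1 + 12*(1 - 5/C) + 408 - 1156/3 - 1/3*(1 - 5/C)*34) - 1209 = (1 + (12 - 60/C) + 408 - 1156/3 + (-34/3 + 170/(3*C))) - 1209 = (73/3 - 10/(3*C)) - 1209 = -3554/3 - 10/(3*C))
T/L(1937, -1132) = -503244*(-1698/(-5 - 1777*(-1132))) = -503244*(-1698/(-5 + 2011564)) = -503244/((2/3)*(-1/1132)*2011559) = -503244/(-2011559/1698) = -503244*(-1698/2011559) = 854508312/2011559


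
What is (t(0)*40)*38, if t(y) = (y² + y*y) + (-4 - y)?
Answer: -6080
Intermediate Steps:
t(y) = -4 - y + 2*y² (t(y) = (y² + y²) + (-4 - y) = 2*y² + (-4 - y) = -4 - y + 2*y²)
(t(0)*40)*38 = ((-4 - 1*0 + 2*0²)*40)*38 = ((-4 + 0 + 2*0)*40)*38 = ((-4 + 0 + 0)*40)*38 = -4*40*38 = -160*38 = -6080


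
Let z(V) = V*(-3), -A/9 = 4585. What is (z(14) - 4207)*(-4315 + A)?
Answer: 193669420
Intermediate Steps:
A = -41265 (A = -9*4585 = -41265)
z(V) = -3*V
(z(14) - 4207)*(-4315 + A) = (-3*14 - 4207)*(-4315 - 41265) = (-42 - 4207)*(-45580) = -4249*(-45580) = 193669420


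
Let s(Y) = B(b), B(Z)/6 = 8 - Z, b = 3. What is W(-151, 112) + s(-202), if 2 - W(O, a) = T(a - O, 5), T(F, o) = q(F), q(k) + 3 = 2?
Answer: 33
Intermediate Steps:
q(k) = -1 (q(k) = -3 + 2 = -1)
B(Z) = 48 - 6*Z (B(Z) = 6*(8 - Z) = 48 - 6*Z)
T(F, o) = -1
W(O, a) = 3 (W(O, a) = 2 - 1*(-1) = 2 + 1 = 3)
s(Y) = 30 (s(Y) = 48 - 6*3 = 48 - 18 = 30)
W(-151, 112) + s(-202) = 3 + 30 = 33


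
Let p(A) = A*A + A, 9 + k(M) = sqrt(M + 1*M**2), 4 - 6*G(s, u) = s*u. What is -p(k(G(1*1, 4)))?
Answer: -72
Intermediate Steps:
G(s, u) = 2/3 - s*u/6
k(M) = -9 + sqrt(M + M**2) (k(M) = -9 + sqrt(M + 1*M**2) = -9 + sqrt(M + M**2))
p(A) = A + A**2 (p(A) = A**2 + A = A + A**2)
-p(k(G(1*1, 4))) = -(-9 + sqrt((2/3 - 1/6*1*1*4)*(1 + (2/3 - 1/6*1*1*4))))*(1 + (-9 + sqrt((2/3 - 1/6*1*1*4)*(1 + (2/3 - 1/6*1*1*4))))) = -(-9 + sqrt((2/3 - 1/6*1*4)*(1 + (2/3 - 1/6*1*4))))*(1 + (-9 + sqrt((2/3 - 1/6*1*4)*(1 + (2/3 - 1/6*1*4))))) = -(-9 + sqrt((2/3 - 2/3)*(1 + (2/3 - 2/3))))*(1 + (-9 + sqrt((2/3 - 2/3)*(1 + (2/3 - 2/3))))) = -(-9 + sqrt(0*(1 + 0)))*(1 + (-9 + sqrt(0*(1 + 0)))) = -(-9 + sqrt(0*1))*(1 + (-9 + sqrt(0*1))) = -(-9 + sqrt(0))*(1 + (-9 + sqrt(0))) = -(-9 + 0)*(1 + (-9 + 0)) = -(-9)*(1 - 9) = -(-9)*(-8) = -1*72 = -72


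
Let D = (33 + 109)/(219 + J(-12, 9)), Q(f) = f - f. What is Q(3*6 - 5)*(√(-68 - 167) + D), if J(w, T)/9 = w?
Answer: 0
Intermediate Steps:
J(w, T) = 9*w
Q(f) = 0
D = 142/111 (D = (33 + 109)/(219 + 9*(-12)) = 142/(219 - 108) = 142/111 ≈ 1.2793)
Q(3*6 - 5)*(√(-68 - 167) + D) = 0*(√(-68 - 167) + 142/111) = 0*(√(-235) + 142/111) = 0*(I*√235 + 142/111) = 0*(142/111 + I*√235) = 0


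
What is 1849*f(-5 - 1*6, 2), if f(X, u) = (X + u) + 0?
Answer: -16641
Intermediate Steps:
f(X, u) = X + u
1849*f(-5 - 1*6, 2) = 1849*((-5 - 1*6) + 2) = 1849*((-5 - 6) + 2) = 1849*(-11 + 2) = 1849*(-9) = -16641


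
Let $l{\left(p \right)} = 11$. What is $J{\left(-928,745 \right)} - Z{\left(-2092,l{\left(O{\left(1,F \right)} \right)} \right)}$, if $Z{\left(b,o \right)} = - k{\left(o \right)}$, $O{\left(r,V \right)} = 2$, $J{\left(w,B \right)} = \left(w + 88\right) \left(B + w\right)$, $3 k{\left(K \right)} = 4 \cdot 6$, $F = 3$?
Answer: $153728$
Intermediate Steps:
$k{\left(K \right)} = 8$ ($k{\left(K \right)} = \frac{4 \cdot 6}{3} = \frac{1}{3} \cdot 24 = 8$)
$J{\left(w,B \right)} = \left(88 + w\right) \left(B + w\right)$
$Z{\left(b,o \right)} = -8$ ($Z{\left(b,o \right)} = \left(-1\right) 8 = -8$)
$J{\left(-928,745 \right)} - Z{\left(-2092,l{\left(O{\left(1,F \right)} \right)} \right)} = \left(\left(-928\right)^{2} + 88 \cdot 745 + 88 \left(-928\right) + 745 \left(-928\right)\right) - -8 = \left(861184 + 65560 - 81664 - 691360\right) + 8 = 153720 + 8 = 153728$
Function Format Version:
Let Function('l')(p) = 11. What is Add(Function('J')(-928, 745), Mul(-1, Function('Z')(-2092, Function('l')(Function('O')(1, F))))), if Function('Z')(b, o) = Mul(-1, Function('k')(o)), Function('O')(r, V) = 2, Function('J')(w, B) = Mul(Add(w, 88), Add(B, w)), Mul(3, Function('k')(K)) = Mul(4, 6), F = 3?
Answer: 153728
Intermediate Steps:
Function('k')(K) = 8 (Function('k')(K) = Mul(Rational(1, 3), Mul(4, 6)) = Mul(Rational(1, 3), 24) = 8)
Function('J')(w, B) = Mul(Add(88, w), Add(B, w))
Function('Z')(b, o) = -8 (Function('Z')(b, o) = Mul(-1, 8) = -8)
Add(Function('J')(-928, 745), Mul(-1, Function('Z')(-2092, Function('l')(Function('O')(1, F))))) = Add(Add(Pow(-928, 2), Mul(88, 745), Mul(88, -928), Mul(745, -928)), Mul(-1, -8)) = Add(Add(861184, 65560, -81664, -691360), 8) = Add(153720, 8) = 153728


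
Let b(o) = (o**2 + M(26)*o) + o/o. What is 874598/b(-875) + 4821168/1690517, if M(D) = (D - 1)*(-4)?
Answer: 2795793279167/721112003071 ≈ 3.8771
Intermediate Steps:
M(D) = 4 - 4*D (M(D) = (-1 + D)*(-4) = 4 - 4*D)
b(o) = 1 + o**2 - 100*o (b(o) = (o**2 + (4 - 4*26)*o) + o/o = (o**2 + (4 - 104)*o) + 1 = (o**2 - 100*o) + 1 = 1 + o**2 - 100*o)
874598/b(-875) + 4821168/1690517 = 874598/(1 + (-875)**2 - 100*(-875)) + 4821168/1690517 = 874598/(1 + 765625 + 87500) + 4821168*(1/1690517) = 874598/853126 + 4821168/1690517 = 874598*(1/853126) + 4821168/1690517 = 437299/426563 + 4821168/1690517 = 2795793279167/721112003071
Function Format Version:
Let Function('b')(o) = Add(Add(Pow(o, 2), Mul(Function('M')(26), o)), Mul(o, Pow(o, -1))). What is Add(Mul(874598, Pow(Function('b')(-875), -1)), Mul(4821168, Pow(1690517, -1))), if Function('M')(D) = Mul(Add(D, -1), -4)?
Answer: Rational(2795793279167, 721112003071) ≈ 3.8771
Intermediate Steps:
Function('M')(D) = Add(4, Mul(-4, D)) (Function('M')(D) = Mul(Add(-1, D), -4) = Add(4, Mul(-4, D)))
Function('b')(o) = Add(1, Pow(o, 2), Mul(-100, o)) (Function('b')(o) = Add(Add(Pow(o, 2), Mul(Add(4, Mul(-4, 26)), o)), Mul(o, Pow(o, -1))) = Add(Add(Pow(o, 2), Mul(Add(4, -104), o)), 1) = Add(Add(Pow(o, 2), Mul(-100, o)), 1) = Add(1, Pow(o, 2), Mul(-100, o)))
Add(Mul(874598, Pow(Function('b')(-875), -1)), Mul(4821168, Pow(1690517, -1))) = Add(Mul(874598, Pow(Add(1, Pow(-875, 2), Mul(-100, -875)), -1)), Mul(4821168, Pow(1690517, -1))) = Add(Mul(874598, Pow(Add(1, 765625, 87500), -1)), Mul(4821168, Rational(1, 1690517))) = Add(Mul(874598, Pow(853126, -1)), Rational(4821168, 1690517)) = Add(Mul(874598, Rational(1, 853126)), Rational(4821168, 1690517)) = Add(Rational(437299, 426563), Rational(4821168, 1690517)) = Rational(2795793279167, 721112003071)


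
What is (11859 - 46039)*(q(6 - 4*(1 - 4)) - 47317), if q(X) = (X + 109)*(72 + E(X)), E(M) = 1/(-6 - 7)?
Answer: 16966131680/13 ≈ 1.3051e+9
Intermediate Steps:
E(M) = -1/13 (E(M) = 1/(-13) = -1/13)
q(X) = 101915/13 + 935*X/13 (q(X) = (X + 109)*(72 - 1/13) = (109 + X)*(935/13) = 101915/13 + 935*X/13)
(11859 - 46039)*(q(6 - 4*(1 - 4)) - 47317) = (11859 - 46039)*((101915/13 + 935*(6 - 4*(1 - 4))/13) - 47317) = -34180*((101915/13 + 935*(6 - 4*(-3))/13) - 47317) = -34180*((101915/13 + 935*(6 + 12)/13) - 47317) = -34180*((101915/13 + (935/13)*18) - 47317) = -34180*((101915/13 + 16830/13) - 47317) = -34180*(118745/13 - 47317) = -34180*(-496376/13) = 16966131680/13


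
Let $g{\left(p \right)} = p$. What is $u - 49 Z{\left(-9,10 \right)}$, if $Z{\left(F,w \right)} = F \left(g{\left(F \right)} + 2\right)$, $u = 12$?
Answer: $-3075$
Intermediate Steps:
$Z{\left(F,w \right)} = F \left(2 + F\right)$ ($Z{\left(F,w \right)} = F \left(F + 2\right) = F \left(2 + F\right)$)
$u - 49 Z{\left(-9,10 \right)} = 12 - 49 \left(- 9 \left(2 - 9\right)\right) = 12 - 49 \left(\left(-9\right) \left(-7\right)\right) = 12 - 3087 = -3075$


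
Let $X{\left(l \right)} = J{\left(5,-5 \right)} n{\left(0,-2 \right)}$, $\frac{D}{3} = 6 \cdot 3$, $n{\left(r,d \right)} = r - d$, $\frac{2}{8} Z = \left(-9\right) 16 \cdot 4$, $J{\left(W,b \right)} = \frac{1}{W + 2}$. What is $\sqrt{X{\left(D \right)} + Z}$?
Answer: $\frac{i \sqrt{112882}}{7} \approx 47.997 i$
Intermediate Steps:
$J{\left(W,b \right)} = \frac{1}{2 + W}$
$Z = -2304$ ($Z = 4 \left(-9\right) 16 \cdot 4 = 4 \left(\left(-144\right) 4\right) = 4 \left(-576\right) = -2304$)
$D = 54$ ($D = 3 \cdot 6 \cdot 3 = 3 \cdot 18 = 54$)
$X{\left(l \right)} = \frac{2}{7}$ ($X{\left(l \right)} = \frac{0 - -2}{2 + 5} = \frac{0 + 2}{7} = \frac{1}{7} \cdot 2 = \frac{2}{7}$)
$\sqrt{X{\left(D \right)} + Z} = \sqrt{\frac{2}{7} - 2304} = \sqrt{- \frac{16126}{7}} = \frac{i \sqrt{112882}}{7}$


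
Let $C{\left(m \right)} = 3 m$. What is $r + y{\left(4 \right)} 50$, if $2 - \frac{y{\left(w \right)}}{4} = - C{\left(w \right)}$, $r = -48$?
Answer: $2752$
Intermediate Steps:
$y{\left(w \right)} = 8 + 12 w$ ($y{\left(w \right)} = 8 - 4 \left(- 3 w\right) = 8 + 12 w$)
$r + y{\left(4 \right)} 50 = -48 + \left(8 + 12 \cdot 4\right) 50 = -48 + \left(8 + 48\right) 50 = -48 + 56 \cdot 50 = -48 + 2800 = 2752$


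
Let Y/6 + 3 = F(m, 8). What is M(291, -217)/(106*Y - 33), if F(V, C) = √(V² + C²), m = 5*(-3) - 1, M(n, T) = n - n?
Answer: 0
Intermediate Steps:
M(n, T) = 0
m = -16 (m = -15 - 1 = -16)
F(V, C) = √(C² + V²)
Y = -18 + 48*√5 (Y = -18 + 6*√(8² + (-16)²) = -18 + 6*√(64 + 256) = -18 + 6*√320 = -18 + 6*(8*√5) = -18 + 48*√5 ≈ 89.331)
M(291, -217)/(106*Y - 33) = 0/(106*(-18 + 48*√5) - 33) = 0/((-1908 + 5088*√5) - 33) = 0/(-1941 + 5088*√5) = 0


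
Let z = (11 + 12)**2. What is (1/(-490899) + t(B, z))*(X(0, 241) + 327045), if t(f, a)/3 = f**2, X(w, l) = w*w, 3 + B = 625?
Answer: 62112703213615205/163633 ≈ 3.7959e+11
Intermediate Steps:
B = 622 (B = -3 + 625 = 622)
X(w, l) = w**2
z = 529 (z = 23**2 = 529)
t(f, a) = 3*f**2
(1/(-490899) + t(B, z))*(X(0, 241) + 327045) = (1/(-490899) + 3*622**2)*(0**2 + 327045) = (-1/490899 + 3*386884)*(0 + 327045) = (-1/490899 + 1160652)*327045 = (569762906147/490899)*327045 = 62112703213615205/163633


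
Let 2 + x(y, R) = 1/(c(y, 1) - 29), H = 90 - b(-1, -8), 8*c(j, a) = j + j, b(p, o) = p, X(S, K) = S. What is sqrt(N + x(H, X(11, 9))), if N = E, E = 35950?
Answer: 2*sqrt(224674)/5 ≈ 189.60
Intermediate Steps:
c(j, a) = j/4 (c(j, a) = (j + j)/8 = (2*j)/8 = j/4)
H = 91 (H = 90 - 1*(-1) = 90 + 1 = 91)
N = 35950
x(y, R) = -2 + 1/(-29 + y/4) (x(y, R) = -2 + 1/(y/4 - 29) = -2 + 1/(-29 + y/4))
sqrt(N + x(H, X(11, 9))) = sqrt(35950 + 2*(118 - 1*91)/(-116 + 91)) = sqrt(35950 + 2*(118 - 91)/(-25)) = sqrt(35950 + 2*(-1/25)*27) = sqrt(35950 - 54/25) = sqrt(898696/25) = 2*sqrt(224674)/5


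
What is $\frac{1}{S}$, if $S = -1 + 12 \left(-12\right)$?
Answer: $- \frac{1}{145} \approx -0.0068966$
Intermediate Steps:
$S = -145$ ($S = -1 - 144 = -145$)
$\frac{1}{S} = \frac{1}{-145} = - \frac{1}{145}$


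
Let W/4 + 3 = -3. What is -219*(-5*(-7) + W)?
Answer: -2409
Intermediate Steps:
W = -24 (W = -12 + 4*(-3) = -12 - 12 = -24)
-219*(-5*(-7) + W) = -219*(-5*(-7) - 24) = -219*(35 - 24) = -219*11 = -2409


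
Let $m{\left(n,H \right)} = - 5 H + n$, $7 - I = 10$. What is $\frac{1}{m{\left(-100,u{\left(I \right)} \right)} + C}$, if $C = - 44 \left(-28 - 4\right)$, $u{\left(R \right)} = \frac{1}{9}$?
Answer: $\frac{9}{11767} \approx 0.00076485$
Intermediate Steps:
$I = -3$ ($I = 7 - 10 = -3$)
$u{\left(R \right)} = \frac{1}{9}$
$m{\left(n,H \right)} = n - 5 H$
$C = 1408$ ($C = \left(-44\right) \left(-32\right) = 1408$)
$\frac{1}{m{\left(-100,u{\left(I \right)} \right)} + C} = \frac{1}{\left(-100 - \frac{5}{9}\right) + 1408} = \frac{1}{- \frac{905}{9} + 1408} = \frac{1}{\frac{11767}{9}} = \frac{9}{11767}$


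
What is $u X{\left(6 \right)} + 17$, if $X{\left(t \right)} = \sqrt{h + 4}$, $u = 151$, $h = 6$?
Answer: $17 + 151 \sqrt{10} \approx 494.5$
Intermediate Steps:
$X{\left(t \right)} = \sqrt{10}$ ($X{\left(t \right)} = \sqrt{6 + 4} = \sqrt{10}$)
$u X{\left(6 \right)} + 17 = 151 \sqrt{10} + 17 = 17 + 151 \sqrt{10}$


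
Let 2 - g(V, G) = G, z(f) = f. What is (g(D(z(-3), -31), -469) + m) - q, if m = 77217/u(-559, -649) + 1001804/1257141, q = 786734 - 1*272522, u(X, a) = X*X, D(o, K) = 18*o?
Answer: -201813842105325040/392832676821 ≈ -5.1374e+5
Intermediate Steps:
u(X, a) = X**2
g(V, G) = 2 - G
q = 514212 (q = 786734 - 272522 = 514212)
m = 410117372321/392832676821 (m = 77217/((-559)**2) + 1001804/1257141 = 77217/312481 + 1001804*(1/1257141) = 77217*(1/312481) + 1001804/1257141 = 77217/312481 + 1001804/1257141 = 410117372321/392832676821 ≈ 1.0440)
(g(D(z(-3), -31), -469) + m) - q = ((2 - 1*(-469)) + 410117372321/392832676821) - 1*514212 = ((2 + 469) + 410117372321/392832676821) - 514212 = (471 + 410117372321/392832676821) - 514212 = 185434308155012/392832676821 - 514212 = -201813842105325040/392832676821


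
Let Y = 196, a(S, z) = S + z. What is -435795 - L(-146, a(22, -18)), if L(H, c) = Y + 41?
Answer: -436032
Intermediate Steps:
L(H, c) = 237 (L(H, c) = 196 + 41 = 237)
-435795 - L(-146, a(22, -18)) = -435795 - 1*237 = -435795 - 237 = -436032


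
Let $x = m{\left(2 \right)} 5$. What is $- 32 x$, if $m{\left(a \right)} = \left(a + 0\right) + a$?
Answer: $-640$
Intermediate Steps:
$m{\left(a \right)} = 2 a$ ($m{\left(a \right)} = a + a = 2 a$)
$x = 20$ ($x = 2 \cdot 2 \cdot 5 = 4 \cdot 5 = 20$)
$- 32 x = \left(-32\right) 20 = -640$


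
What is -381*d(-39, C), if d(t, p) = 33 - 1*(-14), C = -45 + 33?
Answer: -17907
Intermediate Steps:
C = -12
d(t, p) = 47 (d(t, p) = 33 + 14 = 47)
-381*d(-39, C) = -381*47 = -17907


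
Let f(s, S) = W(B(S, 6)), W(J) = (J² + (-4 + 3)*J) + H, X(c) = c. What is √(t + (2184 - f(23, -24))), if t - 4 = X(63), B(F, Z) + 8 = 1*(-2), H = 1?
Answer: 2*√535 ≈ 46.260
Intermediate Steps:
B(F, Z) = -10 (B(F, Z) = -8 + 1*(-2) = -8 - 2 = -10)
t = 67 (t = 4 + 63 = 67)
W(J) = 1 + J² - J (W(J) = (J² + (-4 + 3)*J) + 1 = (J² - J) + 1 = 1 + J² - J)
f(s, S) = 111 (f(s, S) = 1 + (-10)² - 1*(-10) = 1 + 100 + 10 = 111)
√(t + (2184 - f(23, -24))) = √(67 + (2184 - 1*111)) = √(67 + (2184 - 111)) = √(67 + 2073) = √2140 = 2*√535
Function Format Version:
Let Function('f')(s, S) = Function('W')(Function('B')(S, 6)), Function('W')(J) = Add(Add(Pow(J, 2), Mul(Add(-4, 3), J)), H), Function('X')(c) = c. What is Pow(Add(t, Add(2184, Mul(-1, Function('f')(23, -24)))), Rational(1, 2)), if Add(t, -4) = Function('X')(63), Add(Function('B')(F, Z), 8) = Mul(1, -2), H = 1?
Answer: Mul(2, Pow(535, Rational(1, 2))) ≈ 46.260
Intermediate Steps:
Function('B')(F, Z) = -10 (Function('B')(F, Z) = Add(-8, Mul(1, -2)) = Add(-8, -2) = -10)
t = 67 (t = Add(4, 63) = 67)
Function('W')(J) = Add(1, Pow(J, 2), Mul(-1, J)) (Function('W')(J) = Add(Add(Pow(J, 2), Mul(Add(-4, 3), J)), 1) = Add(Add(Pow(J, 2), Mul(-1, J)), 1) = Add(1, Pow(J, 2), Mul(-1, J)))
Function('f')(s, S) = 111 (Function('f')(s, S) = Add(1, Pow(-10, 2), Mul(-1, -10)) = Add(1, 100, 10) = 111)
Pow(Add(t, Add(2184, Mul(-1, Function('f')(23, -24)))), Rational(1, 2)) = Pow(Add(67, Add(2184, Mul(-1, 111))), Rational(1, 2)) = Pow(Add(67, Add(2184, -111)), Rational(1, 2)) = Pow(Add(67, 2073), Rational(1, 2)) = Pow(2140, Rational(1, 2)) = Mul(2, Pow(535, Rational(1, 2)))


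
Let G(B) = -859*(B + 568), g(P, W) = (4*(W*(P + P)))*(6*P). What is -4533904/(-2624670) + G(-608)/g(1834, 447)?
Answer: 2272256586666401/1315405454451480 ≈ 1.7274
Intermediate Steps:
g(P, W) = 48*W*P**2 (g(P, W) = (4*(W*(2*P)))*(6*P) = (4*(2*P*W))*(6*P) = (8*P*W)*(6*P) = 48*W*P**2)
G(B) = -487912 - 859*B (G(B) = -859*(568 + B) = -487912 - 859*B)
-4533904/(-2624670) + G(-608)/g(1834, 447) = -4533904/(-2624670) + (-487912 - 859*(-608))/((48*447*1834**2)) = -4533904*(-1/2624670) + (-487912 + 522272)/((48*447*3363556)) = 2266952/1312335 + 34360/72168457536 = 2266952/1312335 + 34360*(1/72168457536) = 2266952/1312335 + 4295/9021057192 = 2272256586666401/1315405454451480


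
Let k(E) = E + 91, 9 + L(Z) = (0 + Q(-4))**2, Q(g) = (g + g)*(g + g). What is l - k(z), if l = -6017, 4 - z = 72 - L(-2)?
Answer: -10127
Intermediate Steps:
Q(g) = 4*g**2 (Q(g) = (2*g)*(2*g) = 4*g**2)
L(Z) = 4087 (L(Z) = -9 + (0 + 4*(-4)**2)**2 = -9 + (0 + 4*16)**2 = -9 + (0 + 64)**2 = -9 + 64**2 = -9 + 4096 = 4087)
z = 4019 (z = 4 - (72 - 1*4087) = 4 - (72 - 4087) = 4 - 1*(-4015) = 4 + 4015 = 4019)
k(E) = 91 + E
l - k(z) = -6017 - (91 + 4019) = -6017 - 1*4110 = -6017 - 4110 = -10127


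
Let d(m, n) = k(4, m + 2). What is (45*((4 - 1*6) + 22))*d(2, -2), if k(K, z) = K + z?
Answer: 7200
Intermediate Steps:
d(m, n) = 6 + m (d(m, n) = 4 + (m + 2) = 4 + (2 + m) = 6 + m)
(45*((4 - 1*6) + 22))*d(2, -2) = (45*((4 - 1*6) + 22))*(6 + 2) = (45*((4 - 6) + 22))*8 = (45*(-2 + 22))*8 = (45*20)*8 = 900*8 = 7200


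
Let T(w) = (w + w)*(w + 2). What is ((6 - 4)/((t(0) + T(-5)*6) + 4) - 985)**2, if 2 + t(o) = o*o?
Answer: 8034253956/8281 ≈ 9.7020e+5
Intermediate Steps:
t(o) = -2 + o**2 (t(o) = -2 + o*o = -2 + o**2)
T(w) = 2*w*(2 + w) (T(w) = (2*w)*(2 + w) = 2*w*(2 + w))
((6 - 4)/((t(0) + T(-5)*6) + 4) - 985)**2 = ((6 - 4)/(((-2 + 0**2) + (2*(-5)*(2 - 5))*6) + 4) - 985)**2 = (2/(((-2 + 0) + (2*(-5)*(-3))*6) + 4) - 985)**2 = (2/((-2 + 30*6) + 4) - 985)**2 = (2/((-2 + 180) + 4) - 985)**2 = (2/(178 + 4) - 985)**2 = (2/182 - 985)**2 = (2*(1/182) - 985)**2 = (1/91 - 985)**2 = (-89634/91)**2 = 8034253956/8281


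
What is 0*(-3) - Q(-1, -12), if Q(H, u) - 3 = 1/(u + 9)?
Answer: -8/3 ≈ -2.6667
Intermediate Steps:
Q(H, u) = 3 + 1/(9 + u) (Q(H, u) = 3 + 1/(u + 9) = 3 + 1/(9 + u))
0*(-3) - Q(-1, -12) = 0*(-3) - (28 + 3*(-12))/(9 - 12) = 0 - (28 - 36)/(-3) = 0 - (-1)*(-8)/3 = 0 - 1*8/3 = 0 - 8/3 = -8/3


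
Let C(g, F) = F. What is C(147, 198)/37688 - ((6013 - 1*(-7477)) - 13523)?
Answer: 621951/18844 ≈ 33.005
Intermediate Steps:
C(147, 198)/37688 - ((6013 - 1*(-7477)) - 13523) = 198/37688 - ((6013 - 1*(-7477)) - 13523) = 198*(1/37688) - ((6013 + 7477) - 13523) = 99/18844 - (13490 - 13523) = 99/18844 - 1*(-33) = 99/18844 + 33 = 621951/18844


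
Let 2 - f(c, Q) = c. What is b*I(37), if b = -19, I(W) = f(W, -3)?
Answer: 665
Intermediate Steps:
f(c, Q) = 2 - c
I(W) = 2 - W
b*I(37) = -19*(2 - 1*37) = -19*(2 - 37) = -19*(-35) = 665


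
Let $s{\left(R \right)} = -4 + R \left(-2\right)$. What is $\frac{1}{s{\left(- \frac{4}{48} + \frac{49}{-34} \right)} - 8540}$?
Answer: $- \frac{102}{871177} \approx -0.00011708$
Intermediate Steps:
$s{\left(R \right)} = -4 - 2 R$
$\frac{1}{s{\left(- \frac{4}{48} + \frac{49}{-34} \right)} - 8540} = \frac{1}{\left(-4 - 2 \left(- \frac{4}{48} + \frac{49}{-34}\right)\right) - 8540} = \frac{1}{\left(-4 - 2 \left(\left(-4\right) \frac{1}{48} + 49 \left(- \frac{1}{34}\right)\right)\right) - 8540} = \frac{1}{\left(-4 - 2 \left(- \frac{1}{12} - \frac{49}{34}\right)\right) - 8540} = \frac{1}{\left(-4 - - \frac{311}{102}\right) - 8540} = \frac{1}{\left(-4 + \frac{311}{102}\right) - 8540} = \frac{1}{- \frac{97}{102} - 8540} = \frac{1}{- \frac{871177}{102}} = - \frac{102}{871177}$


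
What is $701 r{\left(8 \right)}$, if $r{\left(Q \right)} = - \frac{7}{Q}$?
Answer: $- \frac{4907}{8} \approx -613.38$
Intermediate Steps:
$701 r{\left(8 \right)} = 701 \left(- \frac{7}{8}\right) = - \frac{4907}{8}$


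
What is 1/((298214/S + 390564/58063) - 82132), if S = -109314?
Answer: -3173549391/260637269124805 ≈ -1.2176e-5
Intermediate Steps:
1/((298214/S + 390564/58063) - 82132) = 1/((298214/(-109314) + 390564/58063) - 82132) = 1/((298214*(-1/109314) + 390564*(1/58063)) - 82132) = 1/((-149107/54657 + 390564/58063) - 82132) = 1/(12689456807/3173549391 - 82132) = 1/(-260637269124805/3173549391) = -3173549391/260637269124805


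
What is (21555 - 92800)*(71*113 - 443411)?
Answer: 31019218060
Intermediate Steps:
(21555 - 92800)*(71*113 - 443411) = -71245*(8023 - 443411) = -71245*(-435388) = 31019218060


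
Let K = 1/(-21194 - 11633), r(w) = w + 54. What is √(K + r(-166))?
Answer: 5*I*√4827702755/32827 ≈ 10.583*I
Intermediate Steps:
r(w) = 54 + w
K = -1/32827 (K = 1/(-32827) = -1/32827 ≈ -3.0463e-5)
√(K + r(-166)) = √(-1/32827 + (54 - 166)) = √(-1/32827 - 112) = √(-3676625/32827) = 5*I*√4827702755/32827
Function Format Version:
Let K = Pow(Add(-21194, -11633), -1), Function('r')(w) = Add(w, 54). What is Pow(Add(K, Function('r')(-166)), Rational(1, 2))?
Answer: Mul(Rational(5, 32827), I, Pow(4827702755, Rational(1, 2))) ≈ Mul(10.583, I)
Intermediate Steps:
Function('r')(w) = Add(54, w)
K = Rational(-1, 32827) (K = Pow(-32827, -1) = Rational(-1, 32827) ≈ -3.0463e-5)
Pow(Add(K, Function('r')(-166)), Rational(1, 2)) = Pow(Add(Rational(-1, 32827), Add(54, -166)), Rational(1, 2)) = Pow(Add(Rational(-1, 32827), -112), Rational(1, 2)) = Pow(Rational(-3676625, 32827), Rational(1, 2)) = Mul(Rational(5, 32827), I, Pow(4827702755, Rational(1, 2)))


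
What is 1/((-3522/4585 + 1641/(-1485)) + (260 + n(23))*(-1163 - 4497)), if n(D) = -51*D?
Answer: 453915/2345641225423 ≈ 1.9351e-7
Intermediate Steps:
1/((-3522/4585 + 1641/(-1485)) + (260 + n(23))*(-1163 - 4497)) = 1/((-3522/4585 + 1641/(-1485)) + (260 - 51*23)*(-1163 - 4497)) = 1/((-3522*1/4585 + 1641*(-1/1485)) + (260 - 1173)*(-5660)) = 1/((-3522/4585 - 547/495) - 913*(-5660)) = 1/(-850277/453915 + 5167580) = 1/(2345641225423/453915) = 453915/2345641225423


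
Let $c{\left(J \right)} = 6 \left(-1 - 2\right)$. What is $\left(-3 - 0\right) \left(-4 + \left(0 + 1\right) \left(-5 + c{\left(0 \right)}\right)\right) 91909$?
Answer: $7444629$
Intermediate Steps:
$c{\left(J \right)} = -18$ ($c{\left(J \right)} = 6 \left(-3\right) = -18$)
$\left(-3 - 0\right) \left(-4 + \left(0 + 1\right) \left(-5 + c{\left(0 \right)}\right)\right) 91909 = \left(-3 - 0\right) \left(-4 + \left(0 + 1\right) \left(-5 - 18\right)\right) 91909 = \left(-3 + 0\right) \left(-4 + 1 \left(-23\right)\right) 91909 = - 3 \left(-4 - 23\right) 91909 = \left(-3\right) \left(-27\right) 91909 = 81 \cdot 91909 = 7444629$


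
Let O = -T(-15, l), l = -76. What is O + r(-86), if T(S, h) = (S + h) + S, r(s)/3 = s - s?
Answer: 106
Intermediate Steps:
r(s) = 0 (r(s) = 3*(s - s) = 3*0 = 0)
T(S, h) = h + 2*S
O = 106 (O = -(-76 + 2*(-15)) = -(-76 - 30) = -1*(-106) = 106)
O + r(-86) = 106 + 0 = 106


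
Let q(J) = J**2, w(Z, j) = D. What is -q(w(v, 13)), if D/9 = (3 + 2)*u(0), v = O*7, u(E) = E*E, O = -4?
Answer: 0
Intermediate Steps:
u(E) = E**2
v = -28 (v = -4*7 = -28)
D = 0 (D = 9*((3 + 2)*0**2) = 9*(5*0) = 9*0 = 0)
w(Z, j) = 0
-q(w(v, 13)) = -1*0**2 = -1*0 = 0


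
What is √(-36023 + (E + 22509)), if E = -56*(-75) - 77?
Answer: I*√9391 ≈ 96.907*I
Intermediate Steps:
E = 4123 (E = 4200 - 77 = 4123)
√(-36023 + (E + 22509)) = √(-36023 + (4123 + 22509)) = √(-36023 + 26632) = √(-9391) = I*√9391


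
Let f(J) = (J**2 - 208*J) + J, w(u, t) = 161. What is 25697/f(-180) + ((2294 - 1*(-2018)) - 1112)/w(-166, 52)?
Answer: 227049217/11215260 ≈ 20.245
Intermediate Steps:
f(J) = J**2 - 207*J
25697/f(-180) + ((2294 - 1*(-2018)) - 1112)/w(-166, 52) = 25697/((-180*(-207 - 180))) + ((2294 - 1*(-2018)) - 1112)/161 = 25697/((-180*(-387))) + ((2294 + 2018) - 1112)*(1/161) = 25697/69660 + (4312 - 1112)*(1/161) = 25697*(1/69660) + 3200*(1/161) = 25697/69660 + 3200/161 = 227049217/11215260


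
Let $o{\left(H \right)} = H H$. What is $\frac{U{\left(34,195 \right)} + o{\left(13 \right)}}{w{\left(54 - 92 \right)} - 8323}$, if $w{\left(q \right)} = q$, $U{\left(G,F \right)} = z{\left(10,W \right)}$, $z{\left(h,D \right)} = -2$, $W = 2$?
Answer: $- \frac{167}{8361} \approx -0.019974$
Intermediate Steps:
$U{\left(G,F \right)} = -2$
$o{\left(H \right)} = H^{2}$
$\frac{U{\left(34,195 \right)} + o{\left(13 \right)}}{w{\left(54 - 92 \right)} - 8323} = \frac{-2 + 13^{2}}{\left(54 - 92\right) - 8323} = \frac{-2 + 169}{-38 - 8323} = \frac{167}{-8361} = 167 \left(- \frac{1}{8361}\right) = - \frac{167}{8361}$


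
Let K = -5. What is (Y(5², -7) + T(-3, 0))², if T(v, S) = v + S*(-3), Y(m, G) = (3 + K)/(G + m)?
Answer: 784/81 ≈ 9.6790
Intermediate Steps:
Y(m, G) = -2/(G + m) (Y(m, G) = (3 - 5)/(G + m) = -2/(G + m))
T(v, S) = v - 3*S
(Y(5², -7) + T(-3, 0))² = (-2/(-7 + 5²) + (-3 - 3*0))² = (-2/(-7 + 25) + (-3 + 0))² = (-2/18 - 3)² = (-2*1/18 - 3)² = (-⅑ - 3)² = (-28/9)² = 784/81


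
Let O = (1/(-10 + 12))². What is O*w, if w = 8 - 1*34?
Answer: -13/2 ≈ -6.5000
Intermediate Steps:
w = -26 (w = 8 - 34 = -26)
O = ¼ (O = (1/2)² = (½)² = ¼ ≈ 0.25000)
O*w = (¼)*(-26) = -13/2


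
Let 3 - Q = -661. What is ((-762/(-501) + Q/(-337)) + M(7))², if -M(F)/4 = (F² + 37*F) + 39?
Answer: 6105944304053764/3167325841 ≈ 1.9278e+6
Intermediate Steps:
Q = 664 (Q = 3 - 1*(-661) = 3 + 661 = 664)
M(F) = -156 - 148*F - 4*F² (M(F) = -4*((F² + 37*F) + 39) = -4*(39 + F² + 37*F) = -156 - 148*F - 4*F²)
((-762/(-501) + Q/(-337)) + M(7))² = ((-762/(-501) + 664/(-337)) + (-156 - 148*7 - 4*7²))² = ((-762*(-1/501) + 664*(-1/337)) + (-156 - 1036 - 4*49))² = ((254/167 - 664/337) + (-156 - 1036 - 196))² = (-25290/56279 - 1388)² = (-78140542/56279)² = 6105944304053764/3167325841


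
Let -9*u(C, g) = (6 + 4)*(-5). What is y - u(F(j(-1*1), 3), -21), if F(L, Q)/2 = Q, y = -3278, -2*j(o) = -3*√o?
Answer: -29552/9 ≈ -3283.6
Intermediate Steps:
j(o) = 3*√o/2 (j(o) = -(-3)*√o/2 = 3*√o/2)
F(L, Q) = 2*Q
u(C, g) = 50/9 (u(C, g) = -(6 + 4)*(-5)/9 = -10*(-5)/9 = -⅑*(-50) = 50/9)
y - u(F(j(-1*1), 3), -21) = -3278 - 1*50/9 = -3278 - 50/9 = -29552/9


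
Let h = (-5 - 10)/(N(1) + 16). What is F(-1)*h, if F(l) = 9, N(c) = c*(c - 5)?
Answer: -45/4 ≈ -11.250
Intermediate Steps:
N(c) = c*(-5 + c)
h = -5/4 (h = (-5 - 10)/(1*(-5 + 1) + 16) = -15/(1*(-4) + 16) = -15/(-4 + 16) = -15/12 = -15*1/12 = -5/4 ≈ -1.2500)
F(-1)*h = 9*(-5/4) = -45/4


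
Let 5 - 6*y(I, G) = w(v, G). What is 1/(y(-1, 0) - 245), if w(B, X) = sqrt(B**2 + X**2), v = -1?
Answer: -3/733 ≈ -0.0040928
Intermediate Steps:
y(I, G) = 5/6 - sqrt(1 + G**2)/6 (y(I, G) = 5/6 - sqrt((-1)**2 + G**2)/6 = 5/6 - sqrt(1 + G**2)/6)
1/(y(-1, 0) - 245) = 1/((5/6 - sqrt(1 + 0**2)/6) - 245) = 1/((5/6 - sqrt(1 + 0)/6) - 245) = 1/((5/6 - sqrt(1)/6) - 245) = 1/((5/6 - 1/6*1) - 245) = 1/((5/6 - 1/6) - 245) = 1/(2/3 - 245) = 1/(-733/3) = -3/733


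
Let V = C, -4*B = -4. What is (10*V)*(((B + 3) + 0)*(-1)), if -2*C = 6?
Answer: 120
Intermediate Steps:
C = -3 (C = -1/2*6 = -3)
B = 1 (B = -1/4*(-4) = 1)
V = -3
(10*V)*(((B + 3) + 0)*(-1)) = (10*(-3))*(((1 + 3) + 0)*(-1)) = -30*(4 + 0)*(-1) = -120*(-1) = -30*(-4) = 120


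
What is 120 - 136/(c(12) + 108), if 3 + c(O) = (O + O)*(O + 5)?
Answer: 61424/513 ≈ 119.73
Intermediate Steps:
c(O) = -3 + 2*O*(5 + O) (c(O) = -3 + (O + O)*(O + 5) = -3 + (2*O)*(5 + O) = -3 + 2*O*(5 + O))
120 - 136/(c(12) + 108) = 120 - 136/((-3 + 2*12² + 10*12) + 108) = 120 - 136/((-3 + 2*144 + 120) + 108) = 120 - 136/((-3 + 288 + 120) + 108) = 120 - 136/(405 + 108) = 120 - 136/513 = 61424/513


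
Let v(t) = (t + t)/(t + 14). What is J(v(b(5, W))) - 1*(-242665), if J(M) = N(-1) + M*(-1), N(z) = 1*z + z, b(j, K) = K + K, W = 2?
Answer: 2183963/9 ≈ 2.4266e+5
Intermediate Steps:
b(j, K) = 2*K
v(t) = 2*t/(14 + t) (v(t) = (2*t)/(14 + t) = 2*t/(14 + t))
N(z) = 2*z (N(z) = z + z = 2*z)
J(M) = -2 - M (J(M) = 2*(-1) + M*(-1) = -2 - M)
J(v(b(5, W))) - 1*(-242665) = (-2 - 2*2*2/(14 + 2*2)) - 1*(-242665) = (-2 - 2*4/(14 + 4)) + 242665 = (-2 - 2*4/18) + 242665 = (-2 - 1*4/9) + 242665 = (-2 - 4/9) + 242665 = -22/9 + 242665 = 2183963/9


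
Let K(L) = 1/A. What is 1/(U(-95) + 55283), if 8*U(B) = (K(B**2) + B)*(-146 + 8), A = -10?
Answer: 40/2276939 ≈ 1.7567e-5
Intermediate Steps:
K(L) = -1/10 (K(L) = 1/(-10) = -1/10)
U(B) = 69/40 - 69*B/4 (U(B) = ((-1/10 + B)*(-146 + 8))/8 = ((-1/10 + B)*(-138))/8 = (69/5 - 138*B)/8 = 69/40 - 69*B/4)
1/(U(-95) + 55283) = 1/((69/40 - 69/4*(-95)) + 55283) = 1/((69/40 + 6555/4) + 55283) = 1/(65619/40 + 55283) = 1/(2276939/40) = 40/2276939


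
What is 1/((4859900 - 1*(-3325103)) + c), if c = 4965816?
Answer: 1/13150819 ≈ 7.6041e-8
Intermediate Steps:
1/((4859900 - 1*(-3325103)) + c) = 1/((4859900 - 1*(-3325103)) + 4965816) = 1/((4859900 + 3325103) + 4965816) = 1/(8185003 + 4965816) = 1/13150819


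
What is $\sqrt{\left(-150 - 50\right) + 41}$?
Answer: $i \sqrt{159} \approx 12.61 i$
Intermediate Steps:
$\sqrt{\left(-150 - 50\right) + 41} = \sqrt{-200 + 41} = \sqrt{-159} = i \sqrt{159}$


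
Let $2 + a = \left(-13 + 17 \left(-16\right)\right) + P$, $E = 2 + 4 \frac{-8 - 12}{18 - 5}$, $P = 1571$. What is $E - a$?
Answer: $- \frac{16746}{13} \approx -1288.2$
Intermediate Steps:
$E = - \frac{54}{13}$ ($E = 2 + 4 \left(- \frac{20}{13}\right) = 2 - \frac{80}{13} = - \frac{54}{13} \approx -4.1538$)
$a = 1284$ ($a = -2 + \left(\left(-13 + 17 \left(-16\right)\right) + 1571\right) = -2 + \left(\left(-13 - 272\right) + 1571\right) = -2 + \left(-285 + 1571\right) = -2 + 1286 = 1284$)
$E - a = - \frac{54}{13} - 1284 = - \frac{16746}{13}$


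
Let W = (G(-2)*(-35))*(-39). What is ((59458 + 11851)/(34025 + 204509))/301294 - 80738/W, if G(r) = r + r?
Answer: 29604840050603/2002061183460 ≈ 14.787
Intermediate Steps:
G(r) = 2*r
W = -5460 (W = ((2*(-2))*(-35))*(-39) = -4*(-35)*(-39) = 140*(-39) = -5460)
((59458 + 11851)/(34025 + 204509))/301294 - 80738/W = ((59458 + 11851)/(34025 + 204509))/301294 - 80738/(-5460) = (71309/238534)*(1/301294) - 80738*(-1/5460) = (71309*(1/238534))*(1/301294) + 5767/390 = (71309/238534)*(1/301294) + 5767/390 = 10187/10266980428 + 5767/390 = 29604840050603/2002061183460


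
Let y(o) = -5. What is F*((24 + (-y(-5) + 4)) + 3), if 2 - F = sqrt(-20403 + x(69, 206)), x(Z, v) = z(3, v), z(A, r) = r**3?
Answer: 72 - 36*sqrt(8721413) ≈ -1.0624e+5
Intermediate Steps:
x(Z, v) = v**3
F = 2 - sqrt(8721413) (F = 2 - sqrt(-20403 + 206**3) = 2 - sqrt(-20403 + 8741816) = 2 - sqrt(8721413) ≈ -2951.2)
F*((24 + (-y(-5) + 4)) + 3) = (2 - sqrt(8721413))*((24 + (-1*(-5) + 4)) + 3) = (2 - sqrt(8721413))*((24 + (5 + 4)) + 3) = (2 - sqrt(8721413))*((24 + 9) + 3) = (2 - sqrt(8721413))*(33 + 3) = (2 - sqrt(8721413))*36 = 72 - 36*sqrt(8721413)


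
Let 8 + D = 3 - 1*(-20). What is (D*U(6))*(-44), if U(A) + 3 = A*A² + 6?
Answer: -144540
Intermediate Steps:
U(A) = 3 + A³ (U(A) = -3 + (A*A² + 6) = -3 + (A³ + 6) = -3 + (6 + A³) = 3 + A³)
D = 15 (D = -8 + (3 - 1*(-20)) = -8 + (3 + 20) = -8 + 23 = 15)
(D*U(6))*(-44) = (15*(3 + 6³))*(-44) = (15*(3 + 216))*(-44) = (15*219)*(-44) = 3285*(-44) = -144540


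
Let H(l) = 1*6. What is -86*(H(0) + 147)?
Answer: -13158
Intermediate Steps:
H(l) = 6
-86*(H(0) + 147) = -86*(6 + 147) = -86*153 = -13158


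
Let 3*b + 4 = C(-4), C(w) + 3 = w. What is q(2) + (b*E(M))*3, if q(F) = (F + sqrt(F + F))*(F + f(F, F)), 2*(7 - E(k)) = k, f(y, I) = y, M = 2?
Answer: -50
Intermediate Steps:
C(w) = -3 + w
E(k) = 7 - k/2
b = -11/3 (b = -4/3 + (-3 - 4)/3 = -4/3 + (1/3)*(-7) = -4/3 - 7/3 = -11/3 ≈ -3.6667)
q(F) = 2*F*(F + sqrt(2)*sqrt(F)) (q(F) = (F + sqrt(F + F))*(F + F) = (F + sqrt(2*F))*(2*F) = (F + sqrt(2)*sqrt(F))*(2*F) = 2*F*(F + sqrt(2)*sqrt(F)))
q(2) + (b*E(M))*3 = (2*2**2 + 2*sqrt(2)*2**(3/2)) - 11*(7 - 1/2*2)/3*3 = (2*4 + 2*sqrt(2)*(2*sqrt(2))) - 11*(7 - 1)/3*3 = (8 + 8) - 11/3*6*3 = 16 - 22*3 = 16 - 66 = -50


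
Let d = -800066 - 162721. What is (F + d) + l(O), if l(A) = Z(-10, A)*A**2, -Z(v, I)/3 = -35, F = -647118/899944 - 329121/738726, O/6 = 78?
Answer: 1220746235968275855/55401002612 ≈ 2.2035e+7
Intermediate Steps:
O = 468 (O = 6*78 = 468)
F = -64519446741/55401002612 (F = -647118*1/899944 - 329121*1/738726 = -323559/449972 - 109707/246242 = -64519446741/55401002612 ≈ -1.1646)
Z(v, I) = 105 (Z(v, I) = -3*(-35) = 105)
d = -962787
l(A) = 105*A**2
(F + d) + l(O) = (-64519446741/55401002612 - 962787) + 105*468**2 = -53339429621246385/55401002612 + 105*219024 = -53339429621246385/55401002612 + 22997520 = 1220746235968275855/55401002612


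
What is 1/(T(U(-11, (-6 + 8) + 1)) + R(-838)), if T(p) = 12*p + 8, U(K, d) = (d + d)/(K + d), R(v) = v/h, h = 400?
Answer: -200/619 ≈ -0.32310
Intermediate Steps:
R(v) = v/400
U(K, d) = 2*d/(K + d) (U(K, d) = (2*d)/(K + d) = 2*d/(K + d))
T(p) = 8 + 12*p
1/(T(U(-11, (-6 + 8) + 1)) + R(-838)) = 1/((8 + 12*(2*((-6 + 8) + 1)/(-11 + ((-6 + 8) + 1)))) + (1/400)*(-838)) = 1/((8 + 12*(2*(2 + 1)/(-11 + (2 + 1)))) - 419/200) = 1/((8 + 12*(2*3/(-11 + 3))) - 419/200) = 1/((8 + 12*(2*3/(-8))) - 419/200) = 1/((8 + 12*(2*3*(-⅛))) - 419/200) = 1/((8 + 12*(-¾)) - 419/200) = 1/((8 - 9) - 419/200) = 1/(-1 - 419/200) = 1/(-619/200) = -200/619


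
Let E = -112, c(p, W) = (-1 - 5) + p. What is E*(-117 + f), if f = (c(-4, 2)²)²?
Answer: -1106896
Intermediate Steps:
c(p, W) = -6 + p
f = 10000 (f = ((-6 - 4)²)² = ((-10)²)² = 100² = 10000)
E*(-117 + f) = -112*(-117 + 10000) = -112*9883 = -1106896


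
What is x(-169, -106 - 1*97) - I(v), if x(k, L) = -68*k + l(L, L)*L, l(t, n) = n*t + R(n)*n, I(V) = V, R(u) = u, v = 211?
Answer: -16719573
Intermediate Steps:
l(t, n) = n² + n*t (l(t, n) = n*t + n*n = n*t + n² = n² + n*t)
x(k, L) = -68*k + 2*L³ (x(k, L) = -68*k + (L*(L + L))*L = -68*k + (L*(2*L))*L = -68*k + (2*L²)*L = -68*k + 2*L³)
x(-169, -106 - 1*97) - I(v) = (-68*(-169) + 2*(-106 - 1*97)³) - 1*211 = (11492 + 2*(-106 - 97)³) - 211 = (11492 + 2*(-203)³) - 211 = (11492 + 2*(-8365427)) - 211 = (11492 - 16730854) - 211 = -16719362 - 211 = -16719573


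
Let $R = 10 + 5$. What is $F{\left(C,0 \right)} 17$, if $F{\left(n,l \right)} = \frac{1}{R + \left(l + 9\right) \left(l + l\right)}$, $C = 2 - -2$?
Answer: $\frac{17}{15} \approx 1.1333$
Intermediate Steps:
$R = 15$
$C = 4$ ($C = 2 + 2 = 4$)
$F{\left(n,l \right)} = \frac{1}{15 + 2 l \left(9 + l\right)}$ ($F{\left(n,l \right)} = \frac{1}{15 + \left(l + 9\right) \left(l + l\right)} = \frac{1}{15 + \left(9 + l\right) 2 l} = \frac{1}{15 + 2 l \left(9 + l\right)}$)
$F{\left(C,0 \right)} 17 = \frac{1}{15 + 2 \cdot 0^{2} + 18 \cdot 0} \cdot 17 = \frac{1}{15 + 2 \cdot 0 + 0} \cdot 17 = \frac{1}{15 + 0 + 0} \cdot 17 = \frac{1}{15} \cdot 17 = \frac{17}{15}$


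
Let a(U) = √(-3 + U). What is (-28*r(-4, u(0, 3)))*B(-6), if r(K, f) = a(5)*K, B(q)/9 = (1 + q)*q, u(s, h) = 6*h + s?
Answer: 30240*√2 ≈ 42766.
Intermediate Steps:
u(s, h) = s + 6*h
B(q) = 9*q*(1 + q) (B(q) = 9*((1 + q)*q) = 9*(q*(1 + q)) = 9*q*(1 + q))
r(K, f) = K*√2 (r(K, f) = √(-3 + 5)*K = √2*K = K*√2)
(-28*r(-4, u(0, 3)))*B(-6) = (-(-112)*√2)*(9*(-6)*(1 - 6)) = (112*√2)*(9*(-6)*(-5)) = (112*√2)*270 = 30240*√2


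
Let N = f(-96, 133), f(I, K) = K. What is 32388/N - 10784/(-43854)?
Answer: 710888812/2916291 ≈ 243.76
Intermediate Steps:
N = 133
32388/N - 10784/(-43854) = 32388/133 - 10784/(-43854) = 32388*(1/133) - 10784*(-1/43854) = 32388/133 + 5392/21927 = 710888812/2916291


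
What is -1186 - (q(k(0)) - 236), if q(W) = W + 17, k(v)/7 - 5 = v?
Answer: -1002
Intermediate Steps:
k(v) = 35 + 7*v
q(W) = 17 + W
-1186 - (q(k(0)) - 236) = -1186 - ((17 + (35 + 7*0)) - 236) = -1186 - ((17 + (35 + 0)) - 236) = -1186 - ((17 + 35) - 236) = -1186 - (52 - 236) = -1186 - 1*(-184) = -1186 + 184 = -1002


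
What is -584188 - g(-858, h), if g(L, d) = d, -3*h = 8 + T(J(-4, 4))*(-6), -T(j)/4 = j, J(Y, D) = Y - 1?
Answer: -1752676/3 ≈ -5.8423e+5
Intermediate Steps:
J(Y, D) = -1 + Y
T(j) = -4*j
h = 112/3 (h = -(8 - 4*(-1 - 4)*(-6))/3 = -(8 - 4*(-5)*(-6))/3 = -(8 + 20*(-6))/3 = -(8 - 120)/3 = -⅓*(-112) = 112/3 ≈ 37.333)
-584188 - g(-858, h) = -584188 - 1*112/3 = -584188 - 112/3 = -1752676/3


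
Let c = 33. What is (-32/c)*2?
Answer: -64/33 ≈ -1.9394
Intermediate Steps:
(-32/c)*2 = (-32/33)*2 = ((1/33)*(-32))*2 = -32/33*2 = -64/33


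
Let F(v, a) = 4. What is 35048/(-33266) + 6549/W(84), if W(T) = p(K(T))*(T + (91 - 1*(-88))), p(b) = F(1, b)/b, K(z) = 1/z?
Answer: -479877105/489941648 ≈ -0.97946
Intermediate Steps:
p(b) = 4/b
W(T) = 4*T*(179 + T) (W(T) = (4/(1/T))*(T + (91 - 1*(-88))) = (4*T)*(T + (91 + 88)) = (4*T)*(T + 179) = (4*T)*(179 + T) = 4*T*(179 + T))
35048/(-33266) + 6549/W(84) = 35048/(-33266) + 6549/((4*84*(179 + 84))) = 35048*(-1/33266) + 6549/((4*84*263)) = -17524/16633 + 6549/88368 = -17524/16633 + 6549*(1/88368) = -17524/16633 + 2183/29456 = -479877105/489941648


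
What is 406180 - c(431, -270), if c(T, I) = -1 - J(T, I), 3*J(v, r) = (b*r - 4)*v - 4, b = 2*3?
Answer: 172865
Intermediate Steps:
b = 6
J(v, r) = -4/3 + v*(-4 + 6*r)/3 (J(v, r) = ((6*r - 4)*v - 4)/3 = ((-4 + 6*r)*v - 4)/3 = (v*(-4 + 6*r) - 4)/3 = (-4 + v*(-4 + 6*r))/3 = -4/3 + v*(-4 + 6*r)/3)
c(T, I) = 1/3 + 4*T/3 - 2*I*T (c(T, I) = -1 - (-4/3 - 4*T/3 + 2*I*T) = -1 + (4/3 + 4*T/3 - 2*I*T) = 1/3 + 4*T/3 - 2*I*T)
406180 - c(431, -270) = 406180 - (1/3 + (4/3)*431 - 2*(-270)*431) = 406180 - (1/3 + 1724/3 + 232740) = 406180 - 1*233315 = 406180 - 233315 = 172865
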